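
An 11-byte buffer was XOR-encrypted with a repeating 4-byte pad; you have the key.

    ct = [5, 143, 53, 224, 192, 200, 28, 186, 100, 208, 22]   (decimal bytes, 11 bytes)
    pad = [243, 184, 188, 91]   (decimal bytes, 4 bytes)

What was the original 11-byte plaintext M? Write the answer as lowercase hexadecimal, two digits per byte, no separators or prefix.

The 4-byte key repeats, so the effective keystream is f3 b8 bc 5b f3 b8 bc 5b f3 b8 bc.
byte 0: 05 XOR f3 = f6
byte 1: 8f XOR b8 = 37
byte 2: 35 XOR bc = 89
byte 3: e0 XOR 5b = bb
byte 4: c0 XOR f3 = 33
byte 5: c8 XOR b8 = 70
byte 6: 1c XOR bc = a0
byte 7: ba XOR 5b = e1
byte 8: 64 XOR f3 = 97
byte 9: d0 XOR b8 = 68
byte 10: 16 XOR bc = aa

f63789bb3370a0e19768aa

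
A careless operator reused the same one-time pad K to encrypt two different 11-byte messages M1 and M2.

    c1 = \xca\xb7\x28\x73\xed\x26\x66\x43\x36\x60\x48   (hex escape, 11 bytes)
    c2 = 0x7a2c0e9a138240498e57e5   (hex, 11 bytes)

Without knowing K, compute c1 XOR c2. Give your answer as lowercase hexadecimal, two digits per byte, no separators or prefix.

b09b26e9fea4260ab837ad

c1 ⊕ c2 = (M1 ⊕ K) ⊕ (M2 ⊕ K) = M1 ⊕ M2 — the shared key cancels under XOR.
202 ^ 122 = 176
183 ^  44 = 155
 40 ^  14 =  38
115 ^ 154 = 233
237 ^  19 = 254
 38 ^ 130 = 164
102 ^  64 =  38
 67 ^  73 =  10
 54 ^ 142 = 184
 96 ^  87 =  55
 72 ^ 229 = 173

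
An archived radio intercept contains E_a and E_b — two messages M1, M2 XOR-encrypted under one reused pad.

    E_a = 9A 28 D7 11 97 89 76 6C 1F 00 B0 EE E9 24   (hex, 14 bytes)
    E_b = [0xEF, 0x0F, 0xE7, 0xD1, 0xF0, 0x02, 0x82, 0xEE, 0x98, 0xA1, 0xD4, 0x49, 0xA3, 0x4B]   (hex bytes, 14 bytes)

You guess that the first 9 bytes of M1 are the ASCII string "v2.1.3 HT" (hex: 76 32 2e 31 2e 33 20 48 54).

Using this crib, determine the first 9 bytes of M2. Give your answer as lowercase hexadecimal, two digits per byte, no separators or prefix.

First, E_a ⊕ E_b = (M1 ⊕ K) ⊕ (M2 ⊕ K) = M1 ⊕ M2, so the key drops out. Then M2 = (M1 ⊕ M2) ⊕ M1 over the first 9 bytes.
byte 0: (9a ⊕ ef) ⊕ 76 = 75 ⊕ 76 = 03
byte 1: (28 ⊕ 0f) ⊕ 32 = 27 ⊕ 32 = 15
byte 2: (d7 ⊕ e7) ⊕ 2e = 30 ⊕ 2e = 1e
byte 3: (11 ⊕ d1) ⊕ 31 = c0 ⊕ 31 = f1
byte 4: (97 ⊕ f0) ⊕ 2e = 67 ⊕ 2e = 49
byte 5: (89 ⊕ 02) ⊕ 33 = 8b ⊕ 33 = b8
byte 6: (76 ⊕ 82) ⊕ 20 = f4 ⊕ 20 = d4
byte 7: (6c ⊕ ee) ⊕ 48 = 82 ⊕ 48 = ca
byte 8: (1f ⊕ 98) ⊕ 54 = 87 ⊕ 54 = d3

03151ef149b8d4cad3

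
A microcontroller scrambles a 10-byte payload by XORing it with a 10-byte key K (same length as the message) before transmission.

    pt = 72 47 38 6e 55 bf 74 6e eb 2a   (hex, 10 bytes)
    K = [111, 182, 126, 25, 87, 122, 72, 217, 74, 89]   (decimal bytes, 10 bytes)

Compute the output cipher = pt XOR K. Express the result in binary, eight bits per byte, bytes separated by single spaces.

00011101 11110001 01000110 01110111 00000010 11000101 00111100 10110111 10100001 01110011

byte 0: 72 XOR 6f = 1d
byte 1: 47 XOR b6 = f1
byte 2: 38 XOR 7e = 46
byte 3: 6e XOR 19 = 77
byte 4: 55 XOR 57 = 02
byte 5: bf XOR 7a = c5
byte 6: 74 XOR 48 = 3c
byte 7: 6e XOR d9 = b7
byte 8: eb XOR 4a = a1
byte 9: 2a XOR 59 = 73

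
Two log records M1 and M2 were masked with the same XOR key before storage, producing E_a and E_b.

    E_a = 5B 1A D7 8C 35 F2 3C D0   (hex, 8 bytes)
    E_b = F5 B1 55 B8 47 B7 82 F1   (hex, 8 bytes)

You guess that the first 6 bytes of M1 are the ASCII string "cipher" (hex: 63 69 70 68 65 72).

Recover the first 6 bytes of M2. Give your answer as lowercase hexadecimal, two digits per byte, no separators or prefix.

First, E_a ⊕ E_b = (M1 ⊕ K) ⊕ (M2 ⊕ K) = M1 ⊕ M2, so the key drops out. Then M2 = (M1 ⊕ M2) ⊕ M1 over the first 6 bytes.
byte 0: (5b XOR f5) XOR 63 = ae XOR 63 = cd
byte 1: (1a XOR b1) XOR 69 = ab XOR 69 = c2
byte 2: (d7 XOR 55) XOR 70 = 82 XOR 70 = f2
byte 3: (8c XOR b8) XOR 68 = 34 XOR 68 = 5c
byte 4: (35 XOR 47) XOR 65 = 72 XOR 65 = 17
byte 5: (f2 XOR b7) XOR 72 = 45 XOR 72 = 37

cdc2f25c1737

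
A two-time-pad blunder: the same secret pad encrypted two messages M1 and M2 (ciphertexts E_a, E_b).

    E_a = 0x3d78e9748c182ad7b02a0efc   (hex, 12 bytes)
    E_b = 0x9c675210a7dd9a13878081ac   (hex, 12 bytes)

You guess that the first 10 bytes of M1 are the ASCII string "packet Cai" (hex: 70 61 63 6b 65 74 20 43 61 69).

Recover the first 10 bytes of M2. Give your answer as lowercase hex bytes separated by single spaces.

First, E_a ⊕ E_b = (M1 ⊕ K) ⊕ (M2 ⊕ K) = M1 ⊕ M2, so the key drops out. Then M2 = (M1 ⊕ M2) ⊕ M1 over the first 10 bytes.
byte 0: (3d XOR 9c) XOR 70 = a1 XOR 70 = d1
byte 1: (78 XOR 67) XOR 61 = 1f XOR 61 = 7e
byte 2: (e9 XOR 52) XOR 63 = bb XOR 63 = d8
byte 3: (74 XOR 10) XOR 6b = 64 XOR 6b = 0f
byte 4: (8c XOR a7) XOR 65 = 2b XOR 65 = 4e
byte 5: (18 XOR dd) XOR 74 = c5 XOR 74 = b1
byte 6: (2a XOR 9a) XOR 20 = b0 XOR 20 = 90
byte 7: (d7 XOR 13) XOR 43 = c4 XOR 43 = 87
byte 8: (b0 XOR 87) XOR 61 = 37 XOR 61 = 56
byte 9: (2a XOR 80) XOR 69 = aa XOR 69 = c3

d1 7e d8 0f 4e b1 90 87 56 c3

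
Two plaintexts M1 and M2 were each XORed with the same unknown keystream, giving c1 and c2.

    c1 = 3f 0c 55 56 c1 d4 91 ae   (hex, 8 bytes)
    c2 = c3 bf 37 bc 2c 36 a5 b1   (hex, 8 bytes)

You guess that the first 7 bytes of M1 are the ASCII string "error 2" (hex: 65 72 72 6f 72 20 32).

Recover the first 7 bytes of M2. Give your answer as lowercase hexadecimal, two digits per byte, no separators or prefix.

First, c1 ⊕ c2 = (M1 ⊕ K) ⊕ (M2 ⊕ K) = M1 ⊕ M2, so the key drops out. Then M2 = (M1 ⊕ M2) ⊕ M1 over the first 7 bytes.
byte 0: (3f XOR c3) XOR 65 = fc XOR 65 = 99
byte 1: (0c XOR bf) XOR 72 = b3 XOR 72 = c1
byte 2: (55 XOR 37) XOR 72 = 62 XOR 72 = 10
byte 3: (56 XOR bc) XOR 6f = ea XOR 6f = 85
byte 4: (c1 XOR 2c) XOR 72 = ed XOR 72 = 9f
byte 5: (d4 XOR 36) XOR 20 = e2 XOR 20 = c2
byte 6: (91 XOR a5) XOR 32 = 34 XOR 32 = 06

99c110859fc206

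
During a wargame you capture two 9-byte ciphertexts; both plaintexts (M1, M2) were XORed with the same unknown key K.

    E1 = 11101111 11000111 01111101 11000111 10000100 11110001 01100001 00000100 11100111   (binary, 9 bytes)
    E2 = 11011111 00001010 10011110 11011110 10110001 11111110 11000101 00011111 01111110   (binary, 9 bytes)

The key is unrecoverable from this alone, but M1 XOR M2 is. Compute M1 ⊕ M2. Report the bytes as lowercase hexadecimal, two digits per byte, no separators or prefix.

30cde319350fa41b99

E1 ⊕ E2 = (M1 ⊕ K) ⊕ (M2 ⊕ K) = M1 ⊕ M2 — the shared key cancels under XOR.
ef ⊕ df = 30
c7 ⊕ 0a = cd
7d ⊕ 9e = e3
c7 ⊕ de = 19
84 ⊕ b1 = 35
f1 ⊕ fe = 0f
61 ⊕ c5 = a4
04 ⊕ 1f = 1b
e7 ⊕ 7e = 99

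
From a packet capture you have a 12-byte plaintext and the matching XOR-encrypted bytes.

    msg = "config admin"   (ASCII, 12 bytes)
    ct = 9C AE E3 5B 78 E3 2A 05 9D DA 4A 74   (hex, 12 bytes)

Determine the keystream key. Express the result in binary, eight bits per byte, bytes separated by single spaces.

Since ct = msg ⊕ key, XORing both sides with msg gives key = msg ⊕ ct.
63 ^ 9c = ff
6f ^ ae = c1
6e ^ e3 = 8d
66 ^ 5b = 3d
69 ^ 78 = 11
67 ^ e3 = 84
20 ^ 2a = 0a
61 ^ 05 = 64
64 ^ 9d = f9
6d ^ da = b7
69 ^ 4a = 23
6e ^ 74 = 1a

11111111 11000001 10001101 00111101 00010001 10000100 00001010 01100100 11111001 10110111 00100011 00011010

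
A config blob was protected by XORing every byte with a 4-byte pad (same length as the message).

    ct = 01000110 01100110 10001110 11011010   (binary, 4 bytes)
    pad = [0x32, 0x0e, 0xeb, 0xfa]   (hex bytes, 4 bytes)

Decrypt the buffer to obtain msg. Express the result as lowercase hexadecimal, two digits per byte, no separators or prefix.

XOR is its own inverse, so applying the key byte-wise gives the result directly.
byte 0:  70 ⊕  50 = 116
byte 1: 102 ⊕  14 = 104
byte 2: 142 ⊕ 235 = 101
byte 3: 218 ⊕ 250 =  32

74686520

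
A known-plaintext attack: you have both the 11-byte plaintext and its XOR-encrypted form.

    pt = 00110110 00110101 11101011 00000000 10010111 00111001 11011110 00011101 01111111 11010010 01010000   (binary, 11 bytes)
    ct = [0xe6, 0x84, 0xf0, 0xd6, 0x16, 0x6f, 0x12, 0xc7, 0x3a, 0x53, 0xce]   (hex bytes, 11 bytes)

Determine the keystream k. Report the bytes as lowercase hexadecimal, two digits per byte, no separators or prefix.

d0b11bd68156ccda45819e

Since ct = pt ⊕ k, XORing both sides with pt gives k = pt ⊕ ct.
byte 0: 00110110 XOR 11100110 = 11010000
byte 1: 00110101 XOR 10000100 = 10110001
byte 2: 11101011 XOR 11110000 = 00011011
byte 3: 00000000 XOR 11010110 = 11010110
byte 4: 10010111 XOR 00010110 = 10000001
byte 5: 00111001 XOR 01101111 = 01010110
byte 6: 11011110 XOR 00010010 = 11001100
byte 7: 00011101 XOR 11000111 = 11011010
byte 8: 01111111 XOR 00111010 = 01000101
byte 9: 11010010 XOR 01010011 = 10000001
byte 10: 01010000 XOR 11001110 = 10011110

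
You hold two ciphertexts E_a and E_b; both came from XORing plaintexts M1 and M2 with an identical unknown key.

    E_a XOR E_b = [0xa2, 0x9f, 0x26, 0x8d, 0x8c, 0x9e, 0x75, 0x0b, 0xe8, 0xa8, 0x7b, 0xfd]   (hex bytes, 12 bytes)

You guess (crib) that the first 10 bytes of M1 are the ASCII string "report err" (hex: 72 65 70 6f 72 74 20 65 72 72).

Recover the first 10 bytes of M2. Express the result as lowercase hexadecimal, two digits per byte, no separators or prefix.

d0fa56e2feea556e9ada

Since E_a ⊕ E_b = M1 ⊕ M2, XORing with the guessed M1 bytes yields the corresponding M2 bytes: M2 = (E_a ⊕ E_b) ⊕ M1.
a2 xor 72 = d0
9f xor 65 = fa
26 xor 70 = 56
8d xor 6f = e2
8c xor 72 = fe
9e xor 74 = ea
75 xor 20 = 55
0b xor 65 = 6e
e8 xor 72 = 9a
a8 xor 72 = da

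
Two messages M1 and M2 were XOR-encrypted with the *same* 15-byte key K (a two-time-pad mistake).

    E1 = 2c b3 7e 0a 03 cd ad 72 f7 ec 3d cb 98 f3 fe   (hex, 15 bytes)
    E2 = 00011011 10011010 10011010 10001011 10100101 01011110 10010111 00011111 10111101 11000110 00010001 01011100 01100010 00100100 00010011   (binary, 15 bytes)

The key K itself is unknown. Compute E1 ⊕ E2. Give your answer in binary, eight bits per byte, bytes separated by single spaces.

00110111 00101001 11100100 10000001 10100110 10010011 00111010 01101101 01001010 00101010 00101100 10010111 11111010 11010111 11101101

E1 ⊕ E2 = (M1 ⊕ K) ⊕ (M2 ⊕ K) = M1 ⊕ M2 — the shared key cancels under XOR.
 44 XOR  27 =  55
179 XOR 154 =  41
126 XOR 154 = 228
 10 XOR 139 = 129
  3 XOR 165 = 166
205 XOR  94 = 147
173 XOR 151 =  58
114 XOR  31 = 109
247 XOR 189 =  74
236 XOR 198 =  42
 61 XOR  17 =  44
203 XOR  92 = 151
152 XOR  98 = 250
243 XOR  36 = 215
254 XOR  19 = 237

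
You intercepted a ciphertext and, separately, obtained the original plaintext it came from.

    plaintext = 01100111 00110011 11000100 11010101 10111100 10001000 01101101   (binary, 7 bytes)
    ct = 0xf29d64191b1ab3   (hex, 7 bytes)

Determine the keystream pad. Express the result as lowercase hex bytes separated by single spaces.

Since ct = plaintext ⊕ pad, XORing both sides with plaintext gives pad = plaintext ⊕ ct.
01100111 ⊕ 11110010 = 10010101
00110011 ⊕ 10011101 = 10101110
11000100 ⊕ 01100100 = 10100000
11010101 ⊕ 00011001 = 11001100
10111100 ⊕ 00011011 = 10100111
10001000 ⊕ 00011010 = 10010010
01101101 ⊕ 10110011 = 11011110

95 ae a0 cc a7 92 de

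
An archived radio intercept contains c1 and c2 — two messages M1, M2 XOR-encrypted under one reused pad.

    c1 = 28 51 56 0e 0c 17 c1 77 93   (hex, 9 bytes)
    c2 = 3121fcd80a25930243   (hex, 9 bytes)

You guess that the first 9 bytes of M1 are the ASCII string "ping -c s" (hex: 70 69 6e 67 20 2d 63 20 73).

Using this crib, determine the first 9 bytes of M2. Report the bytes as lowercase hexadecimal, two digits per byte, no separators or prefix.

6919c4b1261f3155a3

First, c1 ⊕ c2 = (M1 ⊕ K) ⊕ (M2 ⊕ K) = M1 ⊕ M2, so the key drops out. Then M2 = (M1 ⊕ M2) ⊕ M1 over the first 9 bytes.
byte 0: (28 XOR 31) XOR 70 = 19 XOR 70 = 69
byte 1: (51 XOR 21) XOR 69 = 70 XOR 69 = 19
byte 2: (56 XOR fc) XOR 6e = aa XOR 6e = c4
byte 3: (0e XOR d8) XOR 67 = d6 XOR 67 = b1
byte 4: (0c XOR 0a) XOR 20 = 06 XOR 20 = 26
byte 5: (17 XOR 25) XOR 2d = 32 XOR 2d = 1f
byte 6: (c1 XOR 93) XOR 63 = 52 XOR 63 = 31
byte 7: (77 XOR 02) XOR 20 = 75 XOR 20 = 55
byte 8: (93 XOR 43) XOR 73 = d0 XOR 73 = a3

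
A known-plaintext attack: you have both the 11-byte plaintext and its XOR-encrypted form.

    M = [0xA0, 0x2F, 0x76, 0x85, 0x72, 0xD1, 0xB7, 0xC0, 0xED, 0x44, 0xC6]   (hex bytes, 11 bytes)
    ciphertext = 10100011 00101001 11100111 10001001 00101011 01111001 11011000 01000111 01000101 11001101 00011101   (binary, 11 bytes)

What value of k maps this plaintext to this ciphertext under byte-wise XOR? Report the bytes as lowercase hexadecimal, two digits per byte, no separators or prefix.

Since ciphertext = M ⊕ k, XORing both sides with M gives k = M ⊕ ciphertext.
a0 ^ a3 = 03
2f ^ 29 = 06
76 ^ e7 = 91
85 ^ 89 = 0c
72 ^ 2b = 59
d1 ^ 79 = a8
b7 ^ d8 = 6f
c0 ^ 47 = 87
ed ^ 45 = a8
44 ^ cd = 89
c6 ^ 1d = db

0306910c59a86f87a889db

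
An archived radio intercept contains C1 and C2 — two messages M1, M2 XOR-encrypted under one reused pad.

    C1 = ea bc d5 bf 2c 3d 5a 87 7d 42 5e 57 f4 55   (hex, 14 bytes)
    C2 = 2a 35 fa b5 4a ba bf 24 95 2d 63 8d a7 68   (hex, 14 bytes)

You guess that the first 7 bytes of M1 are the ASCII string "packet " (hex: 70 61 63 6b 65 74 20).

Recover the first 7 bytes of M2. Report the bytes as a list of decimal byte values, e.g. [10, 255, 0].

First, C1 ⊕ C2 = (M1 ⊕ K) ⊕ (M2 ⊕ K) = M1 ⊕ M2, so the key drops out. Then M2 = (M1 ⊕ M2) ⊕ M1 over the first 7 bytes.
byte 0: (ea XOR 2a) XOR 70 = c0 XOR 70 = b0
byte 1: (bc XOR 35) XOR 61 = 89 XOR 61 = e8
byte 2: (d5 XOR fa) XOR 63 = 2f XOR 63 = 4c
byte 3: (bf XOR b5) XOR 6b = 0a XOR 6b = 61
byte 4: (2c XOR 4a) XOR 65 = 66 XOR 65 = 03
byte 5: (3d XOR ba) XOR 74 = 87 XOR 74 = f3
byte 6: (5a XOR bf) XOR 20 = e5 XOR 20 = c5

[176, 232, 76, 97, 3, 243, 197]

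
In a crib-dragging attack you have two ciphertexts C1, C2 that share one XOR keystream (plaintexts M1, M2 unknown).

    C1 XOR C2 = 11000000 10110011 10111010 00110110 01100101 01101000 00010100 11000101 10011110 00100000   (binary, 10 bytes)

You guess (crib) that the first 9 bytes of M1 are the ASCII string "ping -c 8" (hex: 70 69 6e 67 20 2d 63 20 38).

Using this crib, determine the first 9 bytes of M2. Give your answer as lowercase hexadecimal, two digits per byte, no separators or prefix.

b0dad451454577e5a6

Since C1 ⊕ C2 = M1 ⊕ M2, XORing with the guessed M1 bytes yields the corresponding M2 bytes: M2 = (C1 ⊕ C2) ⊕ M1.
c0 xor 70 = b0
b3 xor 69 = da
ba xor 6e = d4
36 xor 67 = 51
65 xor 20 = 45
68 xor 2d = 45
14 xor 63 = 77
c5 xor 20 = e5
9e xor 38 = a6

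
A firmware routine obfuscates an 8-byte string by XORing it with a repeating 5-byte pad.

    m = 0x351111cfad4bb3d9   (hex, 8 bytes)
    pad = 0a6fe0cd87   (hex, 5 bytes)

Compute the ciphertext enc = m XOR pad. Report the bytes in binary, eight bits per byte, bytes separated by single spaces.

The 5-byte key repeats, so the effective keystream is 0a 6f e0 cd 87 0a 6f e0.
byte 0: 00110101 ^ 00001010 = 00111111
byte 1: 00010001 ^ 01101111 = 01111110
byte 2: 00010001 ^ 11100000 = 11110001
byte 3: 11001111 ^ 11001101 = 00000010
byte 4: 10101101 ^ 10000111 = 00101010
byte 5: 01001011 ^ 00001010 = 01000001
byte 6: 10110011 ^ 01101111 = 11011100
byte 7: 11011001 ^ 11100000 = 00111001

00111111 01111110 11110001 00000010 00101010 01000001 11011100 00111001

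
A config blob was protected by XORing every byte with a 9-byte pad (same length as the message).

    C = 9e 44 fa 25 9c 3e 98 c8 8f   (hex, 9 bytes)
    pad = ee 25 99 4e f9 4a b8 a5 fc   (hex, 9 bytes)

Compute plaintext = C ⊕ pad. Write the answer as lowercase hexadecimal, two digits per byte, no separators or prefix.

7061636b6574206d73

byte 0: 9e ⊕ ee = 70
byte 1: 44 ⊕ 25 = 61
byte 2: fa ⊕ 99 = 63
byte 3: 25 ⊕ 4e = 6b
byte 4: 9c ⊕ f9 = 65
byte 5: 3e ⊕ 4a = 74
byte 6: 98 ⊕ b8 = 20
byte 7: c8 ⊕ a5 = 6d
byte 8: 8f ⊕ fc = 73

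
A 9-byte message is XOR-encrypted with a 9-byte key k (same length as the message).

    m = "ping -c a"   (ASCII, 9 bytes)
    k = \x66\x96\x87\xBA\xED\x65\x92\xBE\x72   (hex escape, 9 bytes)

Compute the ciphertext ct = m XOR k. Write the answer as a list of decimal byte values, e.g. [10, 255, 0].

[22, 255, 233, 221, 205, 72, 241, 158, 19]

112 XOR 102 =  22
105 XOR 150 = 255
110 XOR 135 = 233
103 XOR 186 = 221
 32 XOR 237 = 205
 45 XOR 101 =  72
 99 XOR 146 = 241
 32 XOR 190 = 158
 97 XOR 114 =  19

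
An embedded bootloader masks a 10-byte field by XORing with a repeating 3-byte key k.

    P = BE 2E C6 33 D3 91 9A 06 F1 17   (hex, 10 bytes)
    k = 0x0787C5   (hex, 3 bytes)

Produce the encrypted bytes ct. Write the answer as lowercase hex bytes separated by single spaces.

b9 a9 03 34 54 54 9d 81 34 10

The 3-byte key repeats, so the effective keystream is 07 87 c5 07 87 c5 07 87 c5 07.
byte 0: be ⊕ 07 = b9
byte 1: 2e ⊕ 87 = a9
byte 2: c6 ⊕ c5 = 03
byte 3: 33 ⊕ 07 = 34
byte 4: d3 ⊕ 87 = 54
byte 5: 91 ⊕ c5 = 54
byte 6: 9a ⊕ 07 = 9d
byte 7: 06 ⊕ 87 = 81
byte 8: f1 ⊕ c5 = 34
byte 9: 17 ⊕ 07 = 10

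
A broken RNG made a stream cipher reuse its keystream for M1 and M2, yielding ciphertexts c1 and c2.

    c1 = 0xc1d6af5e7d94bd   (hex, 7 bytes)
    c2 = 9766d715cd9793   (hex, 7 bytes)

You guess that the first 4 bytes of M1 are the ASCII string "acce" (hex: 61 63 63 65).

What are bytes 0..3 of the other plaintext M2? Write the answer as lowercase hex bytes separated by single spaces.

37 d3 1b 2e

First, c1 ⊕ c2 = (M1 ⊕ K) ⊕ (M2 ⊕ K) = M1 ⊕ M2, so the key drops out. Then M2 = (M1 ⊕ M2) ⊕ M1 over the first 4 bytes.
byte 0: (c1 ⊕ 97) ⊕ 61 = 56 ⊕ 61 = 37
byte 1: (d6 ⊕ 66) ⊕ 63 = b0 ⊕ 63 = d3
byte 2: (af ⊕ d7) ⊕ 63 = 78 ⊕ 63 = 1b
byte 3: (5e ⊕ 15) ⊕ 65 = 4b ⊕ 65 = 2e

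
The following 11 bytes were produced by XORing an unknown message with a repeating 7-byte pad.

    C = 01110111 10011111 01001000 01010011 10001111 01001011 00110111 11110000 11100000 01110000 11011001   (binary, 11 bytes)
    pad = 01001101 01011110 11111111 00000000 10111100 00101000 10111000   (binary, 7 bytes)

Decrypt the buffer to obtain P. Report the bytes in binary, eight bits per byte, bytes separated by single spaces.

00111010 11000001 10110111 01010011 00110011 01100011 10001111 10111101 10111110 10001111 11011001

The 7-byte key repeats, so the effective keystream is 4d 5e ff 00 bc 28 b8 4d 5e ff 00.
byte 0: 77 xor 4d = 3a
byte 1: 9f xor 5e = c1
byte 2: 48 xor ff = b7
byte 3: 53 xor 00 = 53
byte 4: 8f xor bc = 33
byte 5: 4b xor 28 = 63
byte 6: 37 xor b8 = 8f
byte 7: f0 xor 4d = bd
byte 8: e0 xor 5e = be
byte 9: 70 xor ff = 8f
byte 10: d9 xor 00 = d9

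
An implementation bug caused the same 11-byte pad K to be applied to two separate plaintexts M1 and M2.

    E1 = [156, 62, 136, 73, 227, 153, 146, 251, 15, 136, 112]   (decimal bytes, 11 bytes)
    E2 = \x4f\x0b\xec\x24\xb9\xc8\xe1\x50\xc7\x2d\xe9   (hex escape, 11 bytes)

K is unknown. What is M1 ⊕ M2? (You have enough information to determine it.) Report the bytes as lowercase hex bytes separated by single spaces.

d3 35 64 6d 5a 51 73 ab c8 a5 99

E1 ⊕ E2 = (M1 ⊕ K) ⊕ (M2 ⊕ K) = M1 ⊕ M2 — the shared key cancels under XOR.
156 XOR  79 = 211
 62 XOR  11 =  53
136 XOR 236 = 100
 73 XOR  36 = 109
227 XOR 185 =  90
153 XOR 200 =  81
146 XOR 225 = 115
251 XOR  80 = 171
 15 XOR 199 = 200
136 XOR  45 = 165
112 XOR 233 = 153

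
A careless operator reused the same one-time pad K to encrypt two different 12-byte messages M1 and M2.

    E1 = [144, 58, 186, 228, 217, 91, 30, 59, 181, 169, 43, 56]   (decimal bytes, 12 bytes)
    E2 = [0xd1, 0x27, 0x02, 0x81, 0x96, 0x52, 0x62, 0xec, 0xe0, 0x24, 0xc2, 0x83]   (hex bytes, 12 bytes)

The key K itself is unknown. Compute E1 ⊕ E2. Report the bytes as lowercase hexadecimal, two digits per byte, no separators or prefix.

411db8654f097cd7558de9bb

E1 ⊕ E2 = (M1 ⊕ K) ⊕ (M2 ⊕ K) = M1 ⊕ M2 — the shared key cancels under XOR.
10010000 xor 11010001 = 01000001
00111010 xor 00100111 = 00011101
10111010 xor 00000010 = 10111000
11100100 xor 10000001 = 01100101
11011001 xor 10010110 = 01001111
01011011 xor 01010010 = 00001001
00011110 xor 01100010 = 01111100
00111011 xor 11101100 = 11010111
10110101 xor 11100000 = 01010101
10101001 xor 00100100 = 10001101
00101011 xor 11000010 = 11101001
00111000 xor 10000011 = 10111011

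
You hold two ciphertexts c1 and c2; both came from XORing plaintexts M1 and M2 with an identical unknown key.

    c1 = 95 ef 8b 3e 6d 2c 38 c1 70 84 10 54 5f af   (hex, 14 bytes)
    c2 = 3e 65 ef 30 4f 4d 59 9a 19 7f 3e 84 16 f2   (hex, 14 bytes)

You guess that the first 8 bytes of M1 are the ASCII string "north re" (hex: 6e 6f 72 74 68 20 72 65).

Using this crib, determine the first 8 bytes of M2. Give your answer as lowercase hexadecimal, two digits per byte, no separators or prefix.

c5e5167a4a41133e

First, c1 ⊕ c2 = (M1 ⊕ K) ⊕ (M2 ⊕ K) = M1 ⊕ M2, so the key drops out. Then M2 = (M1 ⊕ M2) ⊕ M1 over the first 8 bytes.
byte 0: (95 ^ 3e) ^ 6e = ab ^ 6e = c5
byte 1: (ef ^ 65) ^ 6f = 8a ^ 6f = e5
byte 2: (8b ^ ef) ^ 72 = 64 ^ 72 = 16
byte 3: (3e ^ 30) ^ 74 = 0e ^ 74 = 7a
byte 4: (6d ^ 4f) ^ 68 = 22 ^ 68 = 4a
byte 5: (2c ^ 4d) ^ 20 = 61 ^ 20 = 41
byte 6: (38 ^ 59) ^ 72 = 61 ^ 72 = 13
byte 7: (c1 ^ 9a) ^ 65 = 5b ^ 65 = 3e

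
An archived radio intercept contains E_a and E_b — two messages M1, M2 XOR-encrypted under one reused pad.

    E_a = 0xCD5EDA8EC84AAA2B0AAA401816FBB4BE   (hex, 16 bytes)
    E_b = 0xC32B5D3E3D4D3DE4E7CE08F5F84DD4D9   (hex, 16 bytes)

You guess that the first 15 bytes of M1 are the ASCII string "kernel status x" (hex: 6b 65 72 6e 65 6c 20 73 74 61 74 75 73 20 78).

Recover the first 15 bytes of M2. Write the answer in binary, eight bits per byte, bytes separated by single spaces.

First, E_a ⊕ E_b = (M1 ⊕ K) ⊕ (M2 ⊕ K) = M1 ⊕ M2, so the key drops out. Then M2 = (M1 ⊕ M2) ⊕ M1 over the first 15 bytes.
byte 0: (cd xor c3) xor 6b = 0e xor 6b = 65
byte 1: (5e xor 2b) xor 65 = 75 xor 65 = 10
byte 2: (da xor 5d) xor 72 = 87 xor 72 = f5
byte 3: (8e xor 3e) xor 6e = b0 xor 6e = de
byte 4: (c8 xor 3d) xor 65 = f5 xor 65 = 90
byte 5: (4a xor 4d) xor 6c = 07 xor 6c = 6b
byte 6: (aa xor 3d) xor 20 = 97 xor 20 = b7
byte 7: (2b xor e4) xor 73 = cf xor 73 = bc
byte 8: (0a xor e7) xor 74 = ed xor 74 = 99
byte 9: (aa xor ce) xor 61 = 64 xor 61 = 05
byte 10: (40 xor 08) xor 74 = 48 xor 74 = 3c
byte 11: (18 xor f5) xor 75 = ed xor 75 = 98
byte 12: (16 xor f8) xor 73 = ee xor 73 = 9d
byte 13: (fb xor 4d) xor 20 = b6 xor 20 = 96
byte 14: (b4 xor d4) xor 78 = 60 xor 78 = 18

01100101 00010000 11110101 11011110 10010000 01101011 10110111 10111100 10011001 00000101 00111100 10011000 10011101 10010110 00011000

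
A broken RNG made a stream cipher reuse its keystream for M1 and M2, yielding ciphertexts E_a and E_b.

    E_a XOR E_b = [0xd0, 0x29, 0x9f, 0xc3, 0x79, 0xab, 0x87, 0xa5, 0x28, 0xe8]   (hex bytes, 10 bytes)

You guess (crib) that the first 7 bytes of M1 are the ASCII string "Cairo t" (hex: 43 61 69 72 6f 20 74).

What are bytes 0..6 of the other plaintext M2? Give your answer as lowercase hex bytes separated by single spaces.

93 48 f6 b1 16 8b f3

Since E_a ⊕ E_b = M1 ⊕ M2, XORing with the guessed M1 bytes yields the corresponding M2 bytes: M2 = (E_a ⊕ E_b) ⊕ M1.
208 ^  67 = 147
 41 ^  97 =  72
159 ^ 105 = 246
195 ^ 114 = 177
121 ^ 111 =  22
171 ^  32 = 139
135 ^ 116 = 243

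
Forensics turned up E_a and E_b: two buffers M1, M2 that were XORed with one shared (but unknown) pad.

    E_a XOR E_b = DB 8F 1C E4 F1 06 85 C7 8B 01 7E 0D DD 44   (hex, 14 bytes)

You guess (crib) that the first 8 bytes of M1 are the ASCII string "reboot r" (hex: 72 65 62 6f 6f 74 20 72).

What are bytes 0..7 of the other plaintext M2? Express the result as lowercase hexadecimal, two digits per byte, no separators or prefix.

Since E_a ⊕ E_b = M1 ⊕ M2, XORing with the guessed M1 bytes yields the corresponding M2 bytes: M2 = (E_a ⊕ E_b) ⊕ M1.
db xor 72 = a9
8f xor 65 = ea
1c xor 62 = 7e
e4 xor 6f = 8b
f1 xor 6f = 9e
06 xor 74 = 72
85 xor 20 = a5
c7 xor 72 = b5

a9ea7e8b9e72a5b5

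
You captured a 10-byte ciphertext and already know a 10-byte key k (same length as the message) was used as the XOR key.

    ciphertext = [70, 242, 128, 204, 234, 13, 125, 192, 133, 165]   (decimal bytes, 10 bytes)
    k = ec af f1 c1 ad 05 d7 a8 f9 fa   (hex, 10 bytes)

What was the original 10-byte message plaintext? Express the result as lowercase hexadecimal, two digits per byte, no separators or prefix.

XOR is its own inverse, so applying the key byte-wise gives the result directly.
 70 ^ 236 = 170
242 ^ 175 =  93
128 ^ 241 = 113
204 ^ 193 =  13
234 ^ 173 =  71
 13 ^   5 =   8
125 ^ 215 = 170
192 ^ 168 = 104
133 ^ 249 = 124
165 ^ 250 =  95

aa5d710d4708aa687c5f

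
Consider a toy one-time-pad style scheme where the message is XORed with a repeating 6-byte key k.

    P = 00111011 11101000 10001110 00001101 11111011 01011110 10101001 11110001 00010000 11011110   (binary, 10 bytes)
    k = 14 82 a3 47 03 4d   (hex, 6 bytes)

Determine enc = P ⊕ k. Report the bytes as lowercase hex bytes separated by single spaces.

The 6-byte key repeats, so the effective keystream is 14 82 a3 47 03 4d 14 82 a3 47.
byte 0: 3b XOR 14 = 2f
byte 1: e8 XOR 82 = 6a
byte 2: 8e XOR a3 = 2d
byte 3: 0d XOR 47 = 4a
byte 4: fb XOR 03 = f8
byte 5: 5e XOR 4d = 13
byte 6: a9 XOR 14 = bd
byte 7: f1 XOR 82 = 73
byte 8: 10 XOR a3 = b3
byte 9: de XOR 47 = 99

2f 6a 2d 4a f8 13 bd 73 b3 99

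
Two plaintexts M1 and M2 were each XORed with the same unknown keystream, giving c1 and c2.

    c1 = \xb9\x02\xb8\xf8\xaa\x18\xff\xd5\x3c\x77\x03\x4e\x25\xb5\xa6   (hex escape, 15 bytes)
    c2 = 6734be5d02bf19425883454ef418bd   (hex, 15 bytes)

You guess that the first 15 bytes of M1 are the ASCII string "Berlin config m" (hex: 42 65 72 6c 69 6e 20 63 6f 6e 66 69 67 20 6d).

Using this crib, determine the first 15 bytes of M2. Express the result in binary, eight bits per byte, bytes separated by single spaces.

10011100 01010011 01110100 11001001 11000001 11001001 11000110 11110100 00001011 10011010 00100000 01101001 10110110 10001101 01110110

First, c1 ⊕ c2 = (M1 ⊕ K) ⊕ (M2 ⊕ K) = M1 ⊕ M2, so the key drops out. Then M2 = (M1 ⊕ M2) ⊕ M1 over the first 15 bytes.
byte 0: (b9 ⊕ 67) ⊕ 42 = de ⊕ 42 = 9c
byte 1: (02 ⊕ 34) ⊕ 65 = 36 ⊕ 65 = 53
byte 2: (b8 ⊕ be) ⊕ 72 = 06 ⊕ 72 = 74
byte 3: (f8 ⊕ 5d) ⊕ 6c = a5 ⊕ 6c = c9
byte 4: (aa ⊕ 02) ⊕ 69 = a8 ⊕ 69 = c1
byte 5: (18 ⊕ bf) ⊕ 6e = a7 ⊕ 6e = c9
byte 6: (ff ⊕ 19) ⊕ 20 = e6 ⊕ 20 = c6
byte 7: (d5 ⊕ 42) ⊕ 63 = 97 ⊕ 63 = f4
byte 8: (3c ⊕ 58) ⊕ 6f = 64 ⊕ 6f = 0b
byte 9: (77 ⊕ 83) ⊕ 6e = f4 ⊕ 6e = 9a
byte 10: (03 ⊕ 45) ⊕ 66 = 46 ⊕ 66 = 20
byte 11: (4e ⊕ 4e) ⊕ 69 = 00 ⊕ 69 = 69
byte 12: (25 ⊕ f4) ⊕ 67 = d1 ⊕ 67 = b6
byte 13: (b5 ⊕ 18) ⊕ 20 = ad ⊕ 20 = 8d
byte 14: (a6 ⊕ bd) ⊕ 6d = 1b ⊕ 6d = 76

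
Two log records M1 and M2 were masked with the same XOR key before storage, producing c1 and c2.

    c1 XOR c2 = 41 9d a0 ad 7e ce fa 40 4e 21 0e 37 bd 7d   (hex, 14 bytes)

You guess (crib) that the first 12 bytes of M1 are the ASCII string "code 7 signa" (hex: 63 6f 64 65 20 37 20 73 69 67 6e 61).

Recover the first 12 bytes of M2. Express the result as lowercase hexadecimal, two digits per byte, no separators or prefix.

22f2c4c85ef9da3327466056

Since c1 ⊕ c2 = M1 ⊕ M2, XORing with the guessed M1 bytes yields the corresponding M2 bytes: M2 = (c1 ⊕ c2) ⊕ M1.
41 ^ 63 = 22
9d ^ 6f = f2
a0 ^ 64 = c4
ad ^ 65 = c8
7e ^ 20 = 5e
ce ^ 37 = f9
fa ^ 20 = da
40 ^ 73 = 33
4e ^ 69 = 27
21 ^ 67 = 46
0e ^ 6e = 60
37 ^ 61 = 56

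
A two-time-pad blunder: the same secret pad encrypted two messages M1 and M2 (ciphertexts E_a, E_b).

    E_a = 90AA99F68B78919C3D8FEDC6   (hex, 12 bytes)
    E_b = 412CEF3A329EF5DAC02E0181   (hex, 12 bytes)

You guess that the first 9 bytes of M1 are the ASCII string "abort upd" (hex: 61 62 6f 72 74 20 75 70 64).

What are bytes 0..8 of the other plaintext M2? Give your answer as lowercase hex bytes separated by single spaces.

b0 e4 19 be cd c6 11 36 99

First, E_a ⊕ E_b = (M1 ⊕ K) ⊕ (M2 ⊕ K) = M1 ⊕ M2, so the key drops out. Then M2 = (M1 ⊕ M2) ⊕ M1 over the first 9 bytes.
byte 0: (90 XOR 41) XOR 61 = d1 XOR 61 = b0
byte 1: (aa XOR 2c) XOR 62 = 86 XOR 62 = e4
byte 2: (99 XOR ef) XOR 6f = 76 XOR 6f = 19
byte 3: (f6 XOR 3a) XOR 72 = cc XOR 72 = be
byte 4: (8b XOR 32) XOR 74 = b9 XOR 74 = cd
byte 5: (78 XOR 9e) XOR 20 = e6 XOR 20 = c6
byte 6: (91 XOR f5) XOR 75 = 64 XOR 75 = 11
byte 7: (9c XOR da) XOR 70 = 46 XOR 70 = 36
byte 8: (3d XOR c0) XOR 64 = fd XOR 64 = 99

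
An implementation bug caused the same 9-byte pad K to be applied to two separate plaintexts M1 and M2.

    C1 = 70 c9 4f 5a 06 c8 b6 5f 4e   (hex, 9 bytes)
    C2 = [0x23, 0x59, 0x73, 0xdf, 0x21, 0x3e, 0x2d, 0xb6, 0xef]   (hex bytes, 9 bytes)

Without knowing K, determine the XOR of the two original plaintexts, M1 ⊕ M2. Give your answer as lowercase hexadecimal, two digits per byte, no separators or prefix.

C1 ⊕ C2 = (M1 ⊕ K) ⊕ (M2 ⊕ K) = M1 ⊕ M2 — the shared key cancels under XOR.
112 XOR  35 =  83
201 XOR  89 = 144
 79 XOR 115 =  60
 90 XOR 223 = 133
  6 XOR  33 =  39
200 XOR  62 = 246
182 XOR  45 = 155
 95 XOR 182 = 233
 78 XOR 239 = 161

53903c8527f69be9a1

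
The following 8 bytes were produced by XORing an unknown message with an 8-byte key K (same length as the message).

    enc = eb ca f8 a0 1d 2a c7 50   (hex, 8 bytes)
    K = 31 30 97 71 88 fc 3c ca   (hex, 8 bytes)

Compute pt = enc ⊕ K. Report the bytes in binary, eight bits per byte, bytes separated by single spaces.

byte 0: eb ⊕ 31 = da
byte 1: ca ⊕ 30 = fa
byte 2: f8 ⊕ 97 = 6f
byte 3: a0 ⊕ 71 = d1
byte 4: 1d ⊕ 88 = 95
byte 5: 2a ⊕ fc = d6
byte 6: c7 ⊕ 3c = fb
byte 7: 50 ⊕ ca = 9a

11011010 11111010 01101111 11010001 10010101 11010110 11111011 10011010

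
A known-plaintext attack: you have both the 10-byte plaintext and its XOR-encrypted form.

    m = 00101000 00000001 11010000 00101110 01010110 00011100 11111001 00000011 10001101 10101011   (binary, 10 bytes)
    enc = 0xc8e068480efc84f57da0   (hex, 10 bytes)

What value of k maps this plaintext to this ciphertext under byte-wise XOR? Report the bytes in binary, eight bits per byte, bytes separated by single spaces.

Since enc = m ⊕ k, XORing both sides with m gives k = m ⊕ enc.
00101000 ⊕ 11001000 = 11100000
00000001 ⊕ 11100000 = 11100001
11010000 ⊕ 01101000 = 10111000
00101110 ⊕ 01001000 = 01100110
01010110 ⊕ 00001110 = 01011000
00011100 ⊕ 11111100 = 11100000
11111001 ⊕ 10000100 = 01111101
00000011 ⊕ 11110101 = 11110110
10001101 ⊕ 01111101 = 11110000
10101011 ⊕ 10100000 = 00001011

11100000 11100001 10111000 01100110 01011000 11100000 01111101 11110110 11110000 00001011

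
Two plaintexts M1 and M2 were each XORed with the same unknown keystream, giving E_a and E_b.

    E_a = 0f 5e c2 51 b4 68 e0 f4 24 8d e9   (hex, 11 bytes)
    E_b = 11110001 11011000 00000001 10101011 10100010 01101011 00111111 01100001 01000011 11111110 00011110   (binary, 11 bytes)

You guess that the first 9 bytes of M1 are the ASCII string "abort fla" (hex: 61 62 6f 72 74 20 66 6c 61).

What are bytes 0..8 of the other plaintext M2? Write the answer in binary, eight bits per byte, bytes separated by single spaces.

10011111 11100100 10101100 10001000 01100010 00100011 10111001 11111001 00000110

First, E_a ⊕ E_b = (M1 ⊕ K) ⊕ (M2 ⊕ K) = M1 ⊕ M2, so the key drops out. Then M2 = (M1 ⊕ M2) ⊕ M1 over the first 9 bytes.
byte 0: (0f ^ f1) ^ 61 = fe ^ 61 = 9f
byte 1: (5e ^ d8) ^ 62 = 86 ^ 62 = e4
byte 2: (c2 ^ 01) ^ 6f = c3 ^ 6f = ac
byte 3: (51 ^ ab) ^ 72 = fa ^ 72 = 88
byte 4: (b4 ^ a2) ^ 74 = 16 ^ 74 = 62
byte 5: (68 ^ 6b) ^ 20 = 03 ^ 20 = 23
byte 6: (e0 ^ 3f) ^ 66 = df ^ 66 = b9
byte 7: (f4 ^ 61) ^ 6c = 95 ^ 6c = f9
byte 8: (24 ^ 43) ^ 61 = 67 ^ 61 = 06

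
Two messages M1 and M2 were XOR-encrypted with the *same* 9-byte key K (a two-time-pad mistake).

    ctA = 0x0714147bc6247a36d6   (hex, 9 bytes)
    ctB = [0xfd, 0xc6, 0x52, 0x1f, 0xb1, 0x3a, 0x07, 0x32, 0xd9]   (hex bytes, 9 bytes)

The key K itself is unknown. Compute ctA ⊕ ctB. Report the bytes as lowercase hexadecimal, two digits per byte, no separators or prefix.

ctA ⊕ ctB = (M1 ⊕ K) ⊕ (M2 ⊕ K) = M1 ⊕ M2 — the shared key cancels under XOR.
07 ⊕ fd = fa
14 ⊕ c6 = d2
14 ⊕ 52 = 46
7b ⊕ 1f = 64
c6 ⊕ b1 = 77
24 ⊕ 3a = 1e
7a ⊕ 07 = 7d
36 ⊕ 32 = 04
d6 ⊕ d9 = 0f

fad24664771e7d040f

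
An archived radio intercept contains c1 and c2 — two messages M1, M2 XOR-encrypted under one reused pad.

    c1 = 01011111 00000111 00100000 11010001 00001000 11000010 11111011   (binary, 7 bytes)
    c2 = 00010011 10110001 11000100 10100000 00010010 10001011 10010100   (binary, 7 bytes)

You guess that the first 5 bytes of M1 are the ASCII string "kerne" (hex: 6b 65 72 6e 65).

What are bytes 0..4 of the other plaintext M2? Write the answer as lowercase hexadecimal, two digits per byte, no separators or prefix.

First, c1 ⊕ c2 = (M1 ⊕ K) ⊕ (M2 ⊕ K) = M1 ⊕ M2, so the key drops out. Then M2 = (M1 ⊕ M2) ⊕ M1 over the first 5 bytes.
byte 0: (5f ^ 13) ^ 6b = 4c ^ 6b = 27
byte 1: (07 ^ b1) ^ 65 = b6 ^ 65 = d3
byte 2: (20 ^ c4) ^ 72 = e4 ^ 72 = 96
byte 3: (d1 ^ a0) ^ 6e = 71 ^ 6e = 1f
byte 4: (08 ^ 12) ^ 65 = 1a ^ 65 = 7f

27d3961f7f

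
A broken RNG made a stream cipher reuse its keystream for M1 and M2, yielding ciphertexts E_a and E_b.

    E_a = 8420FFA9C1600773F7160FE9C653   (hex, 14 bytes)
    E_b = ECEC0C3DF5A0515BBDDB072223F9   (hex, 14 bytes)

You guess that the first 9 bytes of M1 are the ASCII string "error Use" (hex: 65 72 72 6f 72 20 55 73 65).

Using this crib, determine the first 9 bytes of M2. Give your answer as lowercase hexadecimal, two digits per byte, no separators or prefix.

First, E_a ⊕ E_b = (M1 ⊕ K) ⊕ (M2 ⊕ K) = M1 ⊕ M2, so the key drops out. Then M2 = (M1 ⊕ M2) ⊕ M1 over the first 9 bytes.
byte 0: (84 ⊕ ec) ⊕ 65 = 68 ⊕ 65 = 0d
byte 1: (20 ⊕ ec) ⊕ 72 = cc ⊕ 72 = be
byte 2: (ff ⊕ 0c) ⊕ 72 = f3 ⊕ 72 = 81
byte 3: (a9 ⊕ 3d) ⊕ 6f = 94 ⊕ 6f = fb
byte 4: (c1 ⊕ f5) ⊕ 72 = 34 ⊕ 72 = 46
byte 5: (60 ⊕ a0) ⊕ 20 = c0 ⊕ 20 = e0
byte 6: (07 ⊕ 51) ⊕ 55 = 56 ⊕ 55 = 03
byte 7: (73 ⊕ 5b) ⊕ 73 = 28 ⊕ 73 = 5b
byte 8: (f7 ⊕ bd) ⊕ 65 = 4a ⊕ 65 = 2f

0dbe81fb46e0035b2f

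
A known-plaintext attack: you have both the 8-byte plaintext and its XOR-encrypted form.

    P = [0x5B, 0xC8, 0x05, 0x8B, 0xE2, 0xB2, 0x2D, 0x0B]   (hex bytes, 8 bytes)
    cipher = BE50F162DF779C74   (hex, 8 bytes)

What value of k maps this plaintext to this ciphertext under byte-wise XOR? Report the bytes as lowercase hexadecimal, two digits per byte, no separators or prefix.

Since cipher = P ⊕ k, XORing both sides with P gives k = P ⊕ cipher.
byte 0: 5b ⊕ be = e5
byte 1: c8 ⊕ 50 = 98
byte 2: 05 ⊕ f1 = f4
byte 3: 8b ⊕ 62 = e9
byte 4: e2 ⊕ df = 3d
byte 5: b2 ⊕ 77 = c5
byte 6: 2d ⊕ 9c = b1
byte 7: 0b ⊕ 74 = 7f

e598f4e93dc5b17f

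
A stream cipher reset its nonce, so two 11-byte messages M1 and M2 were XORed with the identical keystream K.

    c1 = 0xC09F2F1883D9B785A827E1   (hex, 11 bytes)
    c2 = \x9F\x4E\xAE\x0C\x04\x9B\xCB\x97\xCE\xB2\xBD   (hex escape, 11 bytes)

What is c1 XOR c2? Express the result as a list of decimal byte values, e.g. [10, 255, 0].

c1 ⊕ c2 = (M1 ⊕ K) ⊕ (M2 ⊕ K) = M1 ⊕ M2 — the shared key cancels under XOR.
byte 0: c0 XOR 9f = 5f
byte 1: 9f XOR 4e = d1
byte 2: 2f XOR ae = 81
byte 3: 18 XOR 0c = 14
byte 4: 83 XOR 04 = 87
byte 5: d9 XOR 9b = 42
byte 6: b7 XOR cb = 7c
byte 7: 85 XOR 97 = 12
byte 8: a8 XOR ce = 66
byte 9: 27 XOR b2 = 95
byte 10: e1 XOR bd = 5c

[95, 209, 129, 20, 135, 66, 124, 18, 102, 149, 92]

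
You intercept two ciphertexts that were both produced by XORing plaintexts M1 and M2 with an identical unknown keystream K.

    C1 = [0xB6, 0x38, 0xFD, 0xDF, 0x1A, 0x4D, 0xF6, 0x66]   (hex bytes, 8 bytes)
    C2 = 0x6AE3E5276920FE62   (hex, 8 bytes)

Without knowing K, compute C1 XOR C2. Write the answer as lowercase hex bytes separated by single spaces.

C1 ⊕ C2 = (M1 ⊕ K) ⊕ (M2 ⊕ K) = M1 ⊕ M2 — the shared key cancels under XOR.
byte 0: b6 XOR 6a = dc
byte 1: 38 XOR e3 = db
byte 2: fd XOR e5 = 18
byte 3: df XOR 27 = f8
byte 4: 1a XOR 69 = 73
byte 5: 4d XOR 20 = 6d
byte 6: f6 XOR fe = 08
byte 7: 66 XOR 62 = 04

dc db 18 f8 73 6d 08 04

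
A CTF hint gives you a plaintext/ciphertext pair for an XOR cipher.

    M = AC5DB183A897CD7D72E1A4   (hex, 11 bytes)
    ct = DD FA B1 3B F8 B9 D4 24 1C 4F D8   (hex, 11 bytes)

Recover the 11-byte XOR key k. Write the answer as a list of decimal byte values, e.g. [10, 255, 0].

Since ct = M ⊕ k, XORing both sides with M gives k = M ⊕ ct.
172 ⊕ 221 = 113
 93 ⊕ 250 = 167
177 ⊕ 177 =   0
131 ⊕  59 = 184
168 ⊕ 248 =  80
151 ⊕ 185 =  46
205 ⊕ 212 =  25
125 ⊕  36 =  89
114 ⊕  28 = 110
225 ⊕  79 = 174
164 ⊕ 216 = 124

[113, 167, 0, 184, 80, 46, 25, 89, 110, 174, 124]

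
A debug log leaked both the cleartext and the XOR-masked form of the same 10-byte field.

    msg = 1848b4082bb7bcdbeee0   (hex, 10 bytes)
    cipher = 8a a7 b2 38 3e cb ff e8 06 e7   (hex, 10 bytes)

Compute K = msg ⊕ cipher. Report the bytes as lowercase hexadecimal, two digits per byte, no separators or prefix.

Since cipher = msg ⊕ K, XORing both sides with msg gives K = msg ⊕ cipher.
18 xor 8a = 92
48 xor a7 = ef
b4 xor b2 = 06
08 xor 38 = 30
2b xor 3e = 15
b7 xor cb = 7c
bc xor ff = 43
db xor e8 = 33
ee xor 06 = e8
e0 xor e7 = 07

92ef0630157c4333e807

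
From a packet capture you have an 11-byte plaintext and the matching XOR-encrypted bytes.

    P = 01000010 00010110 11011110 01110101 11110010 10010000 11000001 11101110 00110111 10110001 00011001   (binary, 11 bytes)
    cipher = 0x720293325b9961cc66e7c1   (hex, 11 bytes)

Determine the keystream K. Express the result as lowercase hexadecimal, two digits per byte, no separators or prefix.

Since cipher = P ⊕ K, XORing both sides with P gives K = P ⊕ cipher.
byte 0: 42 xor 72 = 30
byte 1: 16 xor 02 = 14
byte 2: de xor 93 = 4d
byte 3: 75 xor 32 = 47
byte 4: f2 xor 5b = a9
byte 5: 90 xor 99 = 09
byte 6: c1 xor 61 = a0
byte 7: ee xor cc = 22
byte 8: 37 xor 66 = 51
byte 9: b1 xor e7 = 56
byte 10: 19 xor c1 = d8

30144d47a909a0225156d8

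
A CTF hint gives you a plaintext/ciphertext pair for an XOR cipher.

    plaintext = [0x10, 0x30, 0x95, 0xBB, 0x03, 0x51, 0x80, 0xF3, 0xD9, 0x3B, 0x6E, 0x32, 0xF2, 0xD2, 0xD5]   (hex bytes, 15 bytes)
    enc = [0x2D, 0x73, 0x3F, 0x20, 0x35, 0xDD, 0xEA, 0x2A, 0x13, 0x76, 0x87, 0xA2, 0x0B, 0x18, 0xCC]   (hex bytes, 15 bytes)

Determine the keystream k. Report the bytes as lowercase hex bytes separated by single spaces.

Since enc = plaintext ⊕ k, XORing both sides with plaintext gives k = plaintext ⊕ enc.
 16 xor  45 =  61
 48 xor 115 =  67
149 xor  63 = 170
187 xor  32 = 155
  3 xor  53 =  54
 81 xor 221 = 140
128 xor 234 = 106
243 xor  42 = 217
217 xor  19 = 202
 59 xor 118 =  77
110 xor 135 = 233
 50 xor 162 = 144
242 xor  11 = 249
210 xor  24 = 202
213 xor 204 =  25

3d 43 aa 9b 36 8c 6a d9 ca 4d e9 90 f9 ca 19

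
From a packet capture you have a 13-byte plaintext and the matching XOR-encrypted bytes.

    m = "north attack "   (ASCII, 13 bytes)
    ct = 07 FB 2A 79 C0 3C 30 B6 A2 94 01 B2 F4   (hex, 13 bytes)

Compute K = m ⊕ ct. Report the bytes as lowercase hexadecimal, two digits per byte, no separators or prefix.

6994580da81c51c2d6f562d9d4

Since ct = m ⊕ K, XORing both sides with m gives K = m ⊕ ct.
byte 0: 6e ^ 07 = 69
byte 1: 6f ^ fb = 94
byte 2: 72 ^ 2a = 58
byte 3: 74 ^ 79 = 0d
byte 4: 68 ^ c0 = a8
byte 5: 20 ^ 3c = 1c
byte 6: 61 ^ 30 = 51
byte 7: 74 ^ b6 = c2
byte 8: 74 ^ a2 = d6
byte 9: 61 ^ 94 = f5
byte 10: 63 ^ 01 = 62
byte 11: 6b ^ b2 = d9
byte 12: 20 ^ f4 = d4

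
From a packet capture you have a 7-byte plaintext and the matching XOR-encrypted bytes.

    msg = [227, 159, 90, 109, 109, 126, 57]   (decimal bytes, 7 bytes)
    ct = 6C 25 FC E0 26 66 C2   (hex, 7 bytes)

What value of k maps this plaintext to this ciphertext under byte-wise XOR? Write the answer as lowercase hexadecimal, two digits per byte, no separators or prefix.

8fbaa68d4b18fb

Since ct = msg ⊕ k, XORing both sides with msg gives k = msg ⊕ ct.
227 ^ 108 = 143
159 ^  37 = 186
 90 ^ 252 = 166
109 ^ 224 = 141
109 ^  38 =  75
126 ^ 102 =  24
 57 ^ 194 = 251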